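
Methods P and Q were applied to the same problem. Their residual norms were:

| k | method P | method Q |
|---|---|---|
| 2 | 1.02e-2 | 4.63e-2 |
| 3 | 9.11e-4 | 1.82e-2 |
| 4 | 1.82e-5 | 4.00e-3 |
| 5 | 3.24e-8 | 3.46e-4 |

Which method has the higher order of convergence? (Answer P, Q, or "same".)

same

Method P: p ≈ ln(3.24e-8/1.82e-5)/ln(1.82e-5/9.11e-4) ≈ 1.62.
Method Q: p ≈ ln(3.46e-4/4.00e-3)/ln(4.00e-3/1.82e-2) ≈ 1.62.
Both orders ≈ 1.6 — effectively the same.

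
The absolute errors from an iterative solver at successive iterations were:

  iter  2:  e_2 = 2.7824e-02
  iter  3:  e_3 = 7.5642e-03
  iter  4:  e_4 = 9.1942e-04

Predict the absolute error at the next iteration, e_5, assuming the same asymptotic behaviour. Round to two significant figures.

3.0e-5

First estimate the order: p ≈ ln(e_4/e_3) / ln(e_3/e_2) = ln(9.1942e-04/7.5642e-03)/ln(7.5642e-03/2.7824e-02) = ln(0.121549)/ln(0.271859) ≈ 1.6180.
Then e_5 ≈ e_4·(e_4/e_3)^p = 9.1942e-04·(0.121549)^1.6180 = 9.1942e-04·0.0330467 ≈ 3.038e-05.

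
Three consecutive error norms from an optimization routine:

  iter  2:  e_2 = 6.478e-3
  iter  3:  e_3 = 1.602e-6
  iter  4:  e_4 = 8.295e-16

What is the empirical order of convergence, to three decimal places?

2.575

p ≈ ln(e_4/e_3) / ln(e_3/e_2)
  = ln(8.295e-16/1.602e-6) / ln(1.602e-6/6.478e-3)
  = ln(5.1779e-10) / ln(0.000247299)
  = -21.381451 / -8.304912 ≈ 2.574555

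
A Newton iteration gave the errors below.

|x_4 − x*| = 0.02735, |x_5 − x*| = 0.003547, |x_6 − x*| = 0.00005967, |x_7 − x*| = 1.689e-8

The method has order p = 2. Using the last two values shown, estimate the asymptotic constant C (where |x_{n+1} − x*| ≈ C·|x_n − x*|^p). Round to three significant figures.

C ≈ |x_7 − x*| / |x_6 − x*|^2
  = 1.689e-8 / (0.00005967)^2
  = 1.689e-8 / 3.56051e-09 ≈ 4.7437

4.74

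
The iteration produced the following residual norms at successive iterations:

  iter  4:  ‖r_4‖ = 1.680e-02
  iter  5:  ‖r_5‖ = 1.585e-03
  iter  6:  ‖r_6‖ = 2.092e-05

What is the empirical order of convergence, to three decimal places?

p ≈ ln(‖r_6‖/‖r_5‖) / ln(‖r_5‖/‖r_4‖)
  = ln(2.092e-05/1.585e-03) / ln(1.585e-03/1.680e-02)
  = ln(0.0131987) / ln(0.0943452)
  = -4.327637 / -2.360795 ≈ 1.833127

1.833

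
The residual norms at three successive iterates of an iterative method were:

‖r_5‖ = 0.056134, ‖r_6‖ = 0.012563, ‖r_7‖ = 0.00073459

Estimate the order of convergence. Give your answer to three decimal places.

p ≈ ln(‖r_7‖/‖r_6‖) / ln(‖r_6‖/‖r_5‖)
  = ln(0.00073459/0.012563) / ln(0.012563/0.056134)
  = ln(0.0584725) / ln(0.223804)
  = -2.839199 / -1.496985 ≈ 1.896612

1.897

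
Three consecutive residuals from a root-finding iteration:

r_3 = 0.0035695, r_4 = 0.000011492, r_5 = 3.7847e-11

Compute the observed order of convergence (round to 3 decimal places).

p ≈ ln(r_5/r_4) / ln(r_4/r_3)
  = ln(3.7847e-11/0.000011492) / ln(0.000011492/0.0035695)
  = ln(3.29333e-06) / ln(0.0032195)
  = -12.623611 / -5.738529 ≈ 2.199799

2.200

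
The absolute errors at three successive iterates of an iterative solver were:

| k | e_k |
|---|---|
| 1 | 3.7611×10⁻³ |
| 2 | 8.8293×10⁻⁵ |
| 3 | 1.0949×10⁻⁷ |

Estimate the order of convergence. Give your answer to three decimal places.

1.784

p ≈ ln(e_3/e_2) / ln(e_2/e_1)
  = ln(1.0949×10⁻⁷/8.8293×10⁻⁵) / ln(8.8293×10⁻⁵/3.7611×10⁻³)
  = ln(0.00124008) / ln(0.0234753)
  = -6.692579 / -3.751806 ≈ 1.783829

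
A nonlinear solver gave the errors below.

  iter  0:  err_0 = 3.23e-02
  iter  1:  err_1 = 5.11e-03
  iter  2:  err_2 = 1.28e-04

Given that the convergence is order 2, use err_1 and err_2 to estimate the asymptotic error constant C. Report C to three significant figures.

4.90

C ≈ err_2 / err_1^2
  = 1.28e-04 / (5.11e-03)^2
  = 1.28e-04 / 2.61121e-05 ≈ 4.9019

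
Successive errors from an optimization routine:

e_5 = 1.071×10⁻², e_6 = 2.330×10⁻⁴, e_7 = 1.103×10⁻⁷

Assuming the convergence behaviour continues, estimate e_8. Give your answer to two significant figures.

First estimate the order: p ≈ ln(e_7/e_6) / ln(e_6/e_5) = ln(1.103×10⁻⁷/2.330×10⁻⁴)/ln(2.330×10⁻⁴/1.071×10⁻²) = ln(0.000473391)/ln(0.0217554) ≈ 1.9999.
Then e_8 ≈ e_7·(e_7/e_6)^p = 1.103×10⁻⁷·(0.000473391)^1.9999 = 1.103×10⁻⁷·2.24271e-07 ≈ 2.474e-14.

2.5e-14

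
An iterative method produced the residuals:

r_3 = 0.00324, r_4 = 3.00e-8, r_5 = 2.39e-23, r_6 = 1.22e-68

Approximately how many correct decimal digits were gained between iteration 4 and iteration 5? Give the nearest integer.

15

Digits gained ≈ log₁₀(r_4/r_5) = log₁₀(3.00e-8/2.39e-23) = log₁₀(1.25523e+15) ≈ 15.099.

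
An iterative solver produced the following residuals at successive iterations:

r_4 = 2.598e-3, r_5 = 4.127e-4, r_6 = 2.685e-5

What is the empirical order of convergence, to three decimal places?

1.485

p ≈ ln(r_6/r_5) / ln(r_5/r_4)
  = ln(2.685e-5/4.127e-4) / ln(4.127e-4/2.598e-3)
  = ln(0.0650594) / ln(0.158853)
  = -2.732455 / -1.839776 ≈ 1.485211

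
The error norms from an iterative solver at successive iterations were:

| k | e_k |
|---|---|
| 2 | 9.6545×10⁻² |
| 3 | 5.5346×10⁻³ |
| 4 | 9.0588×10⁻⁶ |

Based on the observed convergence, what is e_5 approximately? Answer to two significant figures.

First estimate the order: p ≈ ln(e_4/e_3) / ln(e_3/e_2) = ln(9.0588×10⁻⁶/5.5346×10⁻³)/ln(5.5346×10⁻³/9.6545×10⁻²) = ln(0.00163676)/ln(0.0573266) ≈ 2.2438.
Then e_5 ≈ e_4·(e_4/e_3)^p = 9.0588×10⁻⁶·(0.00163676)^2.2438 = 9.0588×10⁻⁶·5.60712e-07 ≈ 5.079e-12.

5.1e-12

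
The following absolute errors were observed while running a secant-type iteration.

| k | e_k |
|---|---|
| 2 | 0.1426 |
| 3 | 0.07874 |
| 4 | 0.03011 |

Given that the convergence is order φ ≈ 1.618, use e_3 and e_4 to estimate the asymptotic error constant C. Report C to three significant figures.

C ≈ e_4 / e_3^1.618
  = 0.03011 / (0.07874)^1.618
  = 0.03011 / 0.0163698 ≈ 1.8394

1.84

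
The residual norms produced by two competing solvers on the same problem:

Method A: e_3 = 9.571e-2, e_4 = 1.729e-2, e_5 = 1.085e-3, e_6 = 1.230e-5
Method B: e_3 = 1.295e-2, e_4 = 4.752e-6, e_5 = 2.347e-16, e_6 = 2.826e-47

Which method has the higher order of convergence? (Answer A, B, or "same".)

B

Method A: p ≈ ln(1.230e-5/1.085e-3)/ln(1.085e-3/1.729e-2) ≈ 1.62.
Method B: p ≈ ln(2.826e-47/2.347e-16)/ln(2.347e-16/4.752e-6) ≈ 3.00.
Method B has the higher order (≈3.0 vs ≈1.6).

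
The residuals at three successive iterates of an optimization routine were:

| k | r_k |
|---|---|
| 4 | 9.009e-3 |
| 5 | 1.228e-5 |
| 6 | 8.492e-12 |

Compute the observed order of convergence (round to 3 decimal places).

p ≈ ln(r_6/r_5) / ln(r_5/r_4)
  = ln(8.492e-12/1.228e-5) / ln(1.228e-5/9.009e-3)
  = ln(6.91531e-07) / ln(0.00136308)
  = -14.184358 / -6.598008 ≈ 2.149794

2.150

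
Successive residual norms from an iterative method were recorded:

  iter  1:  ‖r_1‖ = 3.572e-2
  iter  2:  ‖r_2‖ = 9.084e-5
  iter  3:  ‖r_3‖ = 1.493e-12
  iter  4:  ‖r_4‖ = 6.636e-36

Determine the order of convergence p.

3

Consecutive ratios: ‖r_4‖/‖r_3‖ = 6.636e-36/1.493e-12 = 4.44474e-24, ‖r_3‖/‖r_2‖ = 1.493e-12/9.084e-5 = 1.64355e-08.
p ≈ ln(4.44474e-24)/ln(1.64355e-08) = -53.7703/-17.9238 ≈ 3.00.
So the convergence is cubic (order 3).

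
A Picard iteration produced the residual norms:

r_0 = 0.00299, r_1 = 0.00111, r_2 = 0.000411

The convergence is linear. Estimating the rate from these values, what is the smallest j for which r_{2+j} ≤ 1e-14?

25

Rate ρ ≈ r_2/r_1 = 0.000411/0.00111 = 0.3703.
After j more steps, r_{2+j} ≈ 0.000411·ρ^j; need ρ^j ≤ 1e-14/0.000411 = 2.43309e-11.
j ≥ ln(2.43309e-11)/ln(0.3703) = -24.4393/-0.99344 = 24.601.
So 25 more iterations are needed.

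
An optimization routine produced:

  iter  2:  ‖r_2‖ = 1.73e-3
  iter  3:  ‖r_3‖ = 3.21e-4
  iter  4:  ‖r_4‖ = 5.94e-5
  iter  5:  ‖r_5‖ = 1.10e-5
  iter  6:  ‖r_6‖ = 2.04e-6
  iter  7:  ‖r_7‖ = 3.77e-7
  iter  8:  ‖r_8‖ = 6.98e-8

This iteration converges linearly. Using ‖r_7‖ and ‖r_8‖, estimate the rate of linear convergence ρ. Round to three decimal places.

ρ ≈ ‖r_8‖/‖r_7‖ = 6.98e-8/3.77e-7 = 0.18515

0.185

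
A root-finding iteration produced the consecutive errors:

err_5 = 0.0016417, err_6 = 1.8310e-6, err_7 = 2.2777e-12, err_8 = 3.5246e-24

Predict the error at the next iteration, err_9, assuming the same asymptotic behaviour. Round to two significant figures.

First estimate the order: p ≈ ln(err_8/err_7) / ln(err_7/err_6) = ln(3.5246e-24/2.2777e-12)/ln(2.2777e-12/1.8310e-6) = ln(1.54744e-12)/ln(1.24397e-06) ≈ 2.0000.
Then err_9 ≈ err_8·(err_8/err_7)^p = 3.5246e-24·(1.54744e-12)^2.0000 = 3.5246e-24·2.39457e-24 ≈ 8.44e-48.

8.4e-48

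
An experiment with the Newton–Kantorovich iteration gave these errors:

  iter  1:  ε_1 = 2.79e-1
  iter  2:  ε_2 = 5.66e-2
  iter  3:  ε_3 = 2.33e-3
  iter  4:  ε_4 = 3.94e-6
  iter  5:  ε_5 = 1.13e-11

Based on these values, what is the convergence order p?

2

Consecutive ratios: ε_5/ε_4 = 1.13e-11/3.94e-6 = 2.86802e-06, ε_4/ε_3 = 3.94e-6/2.33e-3 = 0.00169099.
p ≈ ln(2.86802e-06)/ln(0.00169099) = -12.7619/-6.3824 ≈ 2.00.
So the convergence is quadratic (order 2).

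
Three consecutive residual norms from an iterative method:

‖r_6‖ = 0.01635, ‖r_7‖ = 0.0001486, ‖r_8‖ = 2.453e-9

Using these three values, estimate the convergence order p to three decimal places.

2.343

p ≈ ln(‖r_8‖/‖r_7‖) / ln(‖r_7‖/‖r_6‖)
  = ln(2.453e-9/0.0001486) / ln(0.0001486/0.01635)
  = ln(1.65074e-05) / ln(0.00908869)
  = -11.011702 / -4.700724 ≈ 2.342554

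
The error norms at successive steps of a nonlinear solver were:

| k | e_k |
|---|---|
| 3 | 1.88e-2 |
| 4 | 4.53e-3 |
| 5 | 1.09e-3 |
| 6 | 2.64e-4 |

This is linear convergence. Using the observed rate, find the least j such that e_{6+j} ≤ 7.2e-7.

5

Rate ρ ≈ e_6/e_5 = 2.64e-4/1.09e-3 = 0.2422.
After j more steps, e_{6+j} ≈ 2.64e-4·ρ^j; need ρ^j ≤ 7.2e-7/2.64e-4 = 0.00272727.
j ≥ ln(0.00272727)/ln(0.2422) = -5.9045/-1.41799 = 4.164.
So 5 more iterations are needed.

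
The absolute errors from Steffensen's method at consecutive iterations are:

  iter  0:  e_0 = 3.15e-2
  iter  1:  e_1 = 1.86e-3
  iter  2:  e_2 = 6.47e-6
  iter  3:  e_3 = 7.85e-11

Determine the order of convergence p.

2

Consecutive ratios: e_3/e_2 = 7.85e-11/6.47e-6 = 1.21329e-05, e_2/e_1 = 6.47e-6/1.86e-3 = 0.00347849.
p ≈ ln(1.21329e-05)/ln(0.00347849) = -11.3196/-5.6612 ≈ 2.00.
So the convergence is quadratic (order 2).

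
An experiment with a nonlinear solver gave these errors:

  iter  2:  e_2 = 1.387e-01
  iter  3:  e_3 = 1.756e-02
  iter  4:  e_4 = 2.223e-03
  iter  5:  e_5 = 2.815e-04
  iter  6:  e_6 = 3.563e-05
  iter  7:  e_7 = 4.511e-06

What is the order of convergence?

Consecutive ratios: e_7/e_6 = 4.511e-06/3.563e-05 = 0.126607, e_6/e_5 = 3.563e-05/2.815e-04 = 0.126572.
p ≈ ln(0.126607)/ln(0.126572) = -2.0667/-2.0669 ≈ 1.00.
So the convergence is linear (order 1).

1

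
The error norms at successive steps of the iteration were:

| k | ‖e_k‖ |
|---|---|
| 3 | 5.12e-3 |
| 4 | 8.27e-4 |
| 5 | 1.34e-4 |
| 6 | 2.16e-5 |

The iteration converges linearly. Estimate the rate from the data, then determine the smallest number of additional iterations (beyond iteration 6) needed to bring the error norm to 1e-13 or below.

11

Rate ρ ≈ ‖e_6‖/‖e_5‖ = 2.16e-5/1.34e-4 = 0.1612.
After j more steps, ‖e_{6+j}‖ ≈ 2.16e-5·ρ^j; need ρ^j ≤ 1e-13/2.16e-5 = 4.62963e-09.
j ≥ ln(4.62963e-09)/ln(0.1612) = -19.1908/-1.82511 = 10.515.
So 11 more iterations are needed.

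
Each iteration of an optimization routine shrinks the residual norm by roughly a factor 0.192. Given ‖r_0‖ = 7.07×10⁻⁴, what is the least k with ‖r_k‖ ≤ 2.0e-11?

11

After k steps, ‖r_k‖ ≈ 7.07×10⁻⁴·0.192^k.
Need 0.192^k ≤ 2.0e-11/7.07×10⁻⁴ = 2.82885e-08.
k ≥ ln(2.82885e-08)/ln(0.192) = -17.3808/-1.65026 = 10.532.
Smallest integer k = 11.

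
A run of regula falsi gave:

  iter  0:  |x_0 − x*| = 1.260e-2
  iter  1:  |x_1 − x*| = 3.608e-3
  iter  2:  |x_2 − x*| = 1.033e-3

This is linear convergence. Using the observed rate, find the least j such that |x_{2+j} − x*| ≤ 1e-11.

15

Rate ρ ≈ |x_2 − x*|/|x_1 − x*| = 1.033e-3/3.608e-3 = 0.2863.
After j more steps, |x_{2+j} − x*| ≈ 1.033e-3·ρ^j; need ρ^j ≤ 1e-11/1.033e-3 = 9.68054e-09.
j ≥ ln(9.68054e-09)/ln(0.2863) = -18.4531/-1.25072 = 14.754.
So 15 more iterations are needed.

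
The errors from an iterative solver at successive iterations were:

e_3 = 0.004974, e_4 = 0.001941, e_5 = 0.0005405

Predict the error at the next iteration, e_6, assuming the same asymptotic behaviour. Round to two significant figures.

First estimate the order: p ≈ ln(e_5/e_4) / ln(e_4/e_3) = ln(0.0005405/0.001941)/ln(0.001941/0.004974) = ln(0.278465)/ln(0.390229) ≈ 1.3586.
Then e_6 ≈ e_5·(e_5/e_4)^p = 0.0005405·(0.278465)^1.3586 = 0.0005405·0.176062 ≈ 9.516e-05.

9.5e-5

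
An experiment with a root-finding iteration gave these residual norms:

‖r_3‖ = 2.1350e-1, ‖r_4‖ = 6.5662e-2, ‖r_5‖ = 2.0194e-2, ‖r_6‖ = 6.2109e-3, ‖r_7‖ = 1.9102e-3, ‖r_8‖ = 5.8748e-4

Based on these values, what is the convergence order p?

Consecutive ratios: ‖r_8‖/‖r_7‖ = 5.8748e-4/1.9102e-3 = 0.307549, ‖r_7‖/‖r_6‖ = 1.9102e-3/6.2109e-3 = 0.307556.
p ≈ ln(0.307549)/ln(0.307556) = -1.1791/-1.1791 ≈ 1.00.
So the convergence is linear (order 1).

1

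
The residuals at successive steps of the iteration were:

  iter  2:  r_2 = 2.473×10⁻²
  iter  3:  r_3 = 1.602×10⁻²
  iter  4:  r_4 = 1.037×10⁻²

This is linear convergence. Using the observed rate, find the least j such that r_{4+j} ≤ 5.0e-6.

Rate ρ ≈ r_4/r_3 = 1.037×10⁻²/1.602×10⁻² = 0.6473.
After j more steps, r_{4+j} ≈ 1.037×10⁻²·ρ^j; need ρ^j ≤ 5.0e-6/1.037×10⁻² = 0.00048216.
j ≥ ln(0.00048216)/ln(0.6473) = -7.6372/-0.43495 = 17.559.
So 18 more iterations are needed.

18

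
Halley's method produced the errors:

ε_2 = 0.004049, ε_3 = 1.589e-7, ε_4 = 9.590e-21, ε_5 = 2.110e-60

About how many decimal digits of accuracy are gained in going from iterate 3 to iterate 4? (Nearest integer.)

13

Digits gained ≈ log₁₀(ε_3/ε_4) = log₁₀(1.589e-7/9.590e-21) = log₁₀(1.65693e+13) ≈ 13.219.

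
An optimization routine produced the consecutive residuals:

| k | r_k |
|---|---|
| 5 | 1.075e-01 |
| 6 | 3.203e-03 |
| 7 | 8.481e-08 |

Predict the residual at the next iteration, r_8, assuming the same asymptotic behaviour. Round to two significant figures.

1.6e-21

First estimate the order: p ≈ ln(r_7/r_6) / ln(r_6/r_5) = ln(8.481e-08/3.203e-03)/ln(3.203e-03/1.075e-01) = ln(2.64783e-05)/ln(0.0297953) ≈ 2.9997.
Then r_8 ≈ r_7·(r_7/r_6)^p = 8.481e-08·(2.64783e-05)^2.9997 = 8.481e-08·1.86227e-14 ≈ 1.579e-21.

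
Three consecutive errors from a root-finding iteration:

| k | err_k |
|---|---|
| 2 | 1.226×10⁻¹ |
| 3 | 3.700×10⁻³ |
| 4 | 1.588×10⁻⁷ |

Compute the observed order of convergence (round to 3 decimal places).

2.873

p ≈ ln(err_4/err_3) / ln(err_3/err_2)
  = ln(1.588×10⁻⁷/3.700×10⁻³) / ln(3.700×10⁻³/1.226×10⁻¹)
  = ln(4.29189e-05) / ln(0.0301794)
  = -10.056198 / -3.500596 ≈ 2.872710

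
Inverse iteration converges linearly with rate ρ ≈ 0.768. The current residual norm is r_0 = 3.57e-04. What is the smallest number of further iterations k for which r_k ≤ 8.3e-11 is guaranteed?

After k steps, r_k ≈ 3.57e-04·0.768^k.
Need 0.768^k ≤ 8.3e-11/3.57e-04 = 2.32493e-07.
k ≥ ln(2.32493e-07)/ln(0.768) = -15.2744/-0.26397 = 57.864.
Smallest integer k = 58.

58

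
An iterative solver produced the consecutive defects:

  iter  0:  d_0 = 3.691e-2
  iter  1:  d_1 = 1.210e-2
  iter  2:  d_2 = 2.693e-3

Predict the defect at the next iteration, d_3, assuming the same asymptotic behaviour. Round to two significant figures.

First estimate the order: p ≈ ln(d_2/d_1) / ln(d_1/d_0) = ln(2.693e-3/1.210e-2)/ln(1.210e-2/3.691e-2) = ln(0.222562)/ln(0.327824) ≈ 1.3472.
Then d_3 ≈ d_2·(d_2/d_1)^p = 2.693e-3·(0.222562)^1.3472 = 2.693e-3·0.132095 ≈ 0.0003557.

3.6e-4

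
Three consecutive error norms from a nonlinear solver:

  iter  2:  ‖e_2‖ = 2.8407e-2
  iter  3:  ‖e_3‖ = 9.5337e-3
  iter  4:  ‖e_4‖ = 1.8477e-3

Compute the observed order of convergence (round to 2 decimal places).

1.50

p ≈ ln(‖e_4‖/‖e_3‖) / ln(‖e_3‖/‖e_2‖)
  = ln(1.8477e-3/9.5337e-3) / ln(9.5337e-3/2.8407e-2)
  = ln(0.193807) / ln(0.335611)
  = -1.64089 / -1.09180 ≈ 1.50292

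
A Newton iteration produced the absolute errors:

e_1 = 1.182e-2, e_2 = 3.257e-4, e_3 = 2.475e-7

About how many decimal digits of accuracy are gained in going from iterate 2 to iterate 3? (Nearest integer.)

Digits gained ≈ log₁₀(e_2/e_3) = log₁₀(3.257e-4/2.475e-7) = log₁₀(1315.96) ≈ 3.119.

3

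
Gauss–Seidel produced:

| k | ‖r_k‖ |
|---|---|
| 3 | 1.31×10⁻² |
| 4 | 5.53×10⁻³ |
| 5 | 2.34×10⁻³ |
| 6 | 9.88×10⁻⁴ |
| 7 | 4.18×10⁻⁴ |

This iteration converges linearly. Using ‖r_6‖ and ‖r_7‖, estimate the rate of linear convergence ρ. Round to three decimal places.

0.423

ρ ≈ ‖r_7‖/‖r_6‖ = 4.18×10⁻⁴/9.88×10⁻⁴ = 0.42308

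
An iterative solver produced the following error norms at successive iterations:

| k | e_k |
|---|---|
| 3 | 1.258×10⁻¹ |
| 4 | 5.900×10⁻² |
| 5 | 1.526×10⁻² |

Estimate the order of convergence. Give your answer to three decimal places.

p ≈ ln(e_5/e_4) / ln(e_4/e_3)
  = ln(1.526×10⁻²/5.900×10⁻²) / ln(5.900×10⁻²/1.258×10⁻¹)
  = ln(0.258644) / ln(0.468998)
  = -1.352303 / -0.757157 ≈ 1.786027

1.786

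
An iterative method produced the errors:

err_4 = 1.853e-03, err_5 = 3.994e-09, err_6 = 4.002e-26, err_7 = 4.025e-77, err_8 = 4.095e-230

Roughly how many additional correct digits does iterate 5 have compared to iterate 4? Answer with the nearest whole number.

6

Digits gained ≈ log₁₀(err_4/err_5) = log₁₀(1.853e-03/3.994e-09) = log₁₀(463946) ≈ 5.666.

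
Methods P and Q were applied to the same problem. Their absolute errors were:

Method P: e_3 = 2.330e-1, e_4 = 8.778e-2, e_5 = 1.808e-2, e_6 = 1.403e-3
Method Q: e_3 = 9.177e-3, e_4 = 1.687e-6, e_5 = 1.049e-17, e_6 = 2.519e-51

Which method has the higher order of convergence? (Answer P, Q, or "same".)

Method P: p ≈ ln(1.403e-3/1.808e-2)/ln(1.808e-2/8.778e-2) ≈ 1.62.
Method Q: p ≈ ln(2.519e-51/1.049e-17)/ln(1.049e-17/1.687e-6) ≈ 3.00.
Method Q has the higher order (≈3.0 vs ≈1.6).

Q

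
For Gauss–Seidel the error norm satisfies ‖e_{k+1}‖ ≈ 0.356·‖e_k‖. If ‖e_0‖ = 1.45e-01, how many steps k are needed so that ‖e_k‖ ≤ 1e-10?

After k steps, ‖e_k‖ ≈ 1.45e-01·0.356^k.
Need 0.356^k ≤ 1e-10/1.45e-01 = 6.89655e-10.
k ≥ ln(6.89655e-10)/ln(0.356) = -21.0948/-1.03282 = 20.424.
Smallest integer k = 21.

21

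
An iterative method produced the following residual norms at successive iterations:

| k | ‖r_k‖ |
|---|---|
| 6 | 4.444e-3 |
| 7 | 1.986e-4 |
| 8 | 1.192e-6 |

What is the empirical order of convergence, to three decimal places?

p ≈ ln(‖r_8‖/‖r_7‖) / ln(‖r_7‖/‖r_6‖)
  = ln(1.192e-6/1.986e-4) / ln(1.986e-4/4.444e-3)
  = ln(0.00600201) / ln(0.0446895)
  = -5.115661 / -3.108017 ≈ 1.645957

1.646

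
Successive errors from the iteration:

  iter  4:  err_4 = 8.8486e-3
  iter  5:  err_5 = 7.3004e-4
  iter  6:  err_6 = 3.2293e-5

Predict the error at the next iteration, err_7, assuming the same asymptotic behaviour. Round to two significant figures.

6.6e-7

First estimate the order: p ≈ ln(err_6/err_5) / ln(err_5/err_4) = ln(3.2293e-5/7.3004e-4)/ln(7.3004e-4/8.8486e-3) = ln(0.0442346)/ln(0.0825034) ≈ 1.2498.
Then err_7 ≈ err_6·(err_6/err_5)^p = 3.2293e-5·(0.0442346)^1.2498 = 3.2293e-5·0.0202989 ≈ 6.555e-07.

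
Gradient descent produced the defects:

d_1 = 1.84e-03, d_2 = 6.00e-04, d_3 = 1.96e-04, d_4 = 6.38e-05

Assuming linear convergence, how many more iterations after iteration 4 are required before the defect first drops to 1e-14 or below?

Rate ρ ≈ d_4/d_3 = 6.38e-05/1.96e-04 = 0.3255.
After j more steps, d_{4+j} ≈ 6.38e-05·ρ^j; need ρ^j ≤ 1e-14/6.38e-05 = 1.5674e-10.
j ≥ ln(1.5674e-10)/ln(0.3255) = -22.5764/-1.12239 = 20.115.
So 21 more iterations are needed.

21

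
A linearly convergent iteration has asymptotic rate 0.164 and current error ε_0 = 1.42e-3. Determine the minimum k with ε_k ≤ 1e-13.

13

After k steps, ε_k ≈ 1.42e-3·0.164^k.
Need 0.164^k ≤ 1e-13/1.42e-3 = 7.04225e-11.
k ≥ ln(7.04225e-11)/ln(0.164) = -23.3765/-1.80789 = 12.930.
Smallest integer k = 13.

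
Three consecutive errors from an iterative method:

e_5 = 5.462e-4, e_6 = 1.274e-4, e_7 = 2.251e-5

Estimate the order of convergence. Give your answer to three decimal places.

p ≈ ln(e_7/e_6) / ln(e_6/e_5)
  = ln(2.251e-5/1.274e-4) / ln(1.274e-4/5.462e-4)
  = ln(0.176688) / ln(0.233248)
  = -1.733370 / -1.455653 ≈ 1.190785

1.191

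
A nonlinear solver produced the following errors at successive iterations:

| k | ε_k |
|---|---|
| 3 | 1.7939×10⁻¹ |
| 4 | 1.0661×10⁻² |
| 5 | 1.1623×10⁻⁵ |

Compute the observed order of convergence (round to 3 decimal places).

2.416

p ≈ ln(ε_5/ε_4) / ln(ε_4/ε_3)
  = ln(1.1623×10⁻⁵/1.0661×10⁻²) / ln(1.0661×10⁻²/1.7939×10⁻¹)
  = ln(0.00109024) / ln(0.0594292)
  = -6.821357 / -2.822970 ≈ 2.416376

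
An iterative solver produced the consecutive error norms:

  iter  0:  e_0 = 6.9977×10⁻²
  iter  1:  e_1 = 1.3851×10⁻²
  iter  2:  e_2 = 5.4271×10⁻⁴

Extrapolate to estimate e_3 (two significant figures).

First estimate the order: p ≈ ln(e_2/e_1) / ln(e_1/e_0) = ln(5.4271×10⁻⁴/1.3851×10⁻²)/ln(1.3851×10⁻²/6.9977×10⁻²) = ln(0.039182)/ln(0.197936) ≈ 1.9999.
Then e_3 ≈ e_2·(e_2/e_1)^p = 5.4271×10⁻⁴·(0.039182)^1.9999 = 5.4271×10⁻⁴·0.00153573 ≈ 8.335e-07.

8.3e-7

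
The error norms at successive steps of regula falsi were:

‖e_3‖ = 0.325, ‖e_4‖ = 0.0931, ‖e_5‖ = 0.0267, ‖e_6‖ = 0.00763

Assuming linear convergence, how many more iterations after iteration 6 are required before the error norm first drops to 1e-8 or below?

Rate ρ ≈ ‖e_6‖/‖e_5‖ = 0.00763/0.0267 = 0.2858.
After j more steps, ‖e_{6+j}‖ ≈ 0.00763·ρ^j; need ρ^j ≤ 1e-8/0.00763 = 1.31062e-06.
j ≥ ln(1.31062e-06)/ln(0.2858) = -13.5450/-1.25246 = 10.815.
So 11 more iterations are needed.

11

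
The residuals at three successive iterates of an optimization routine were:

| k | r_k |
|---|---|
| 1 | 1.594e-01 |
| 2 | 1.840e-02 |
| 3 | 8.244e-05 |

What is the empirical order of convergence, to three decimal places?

2.505

p ≈ ln(r_3/r_2) / ln(r_2/r_1)
  = ln(8.244e-05/1.840e-02) / ln(1.840e-02/1.594e-01)
  = ln(0.00448043) / ln(0.115433)
  = -5.408036 / -2.159065 ≈ 2.504805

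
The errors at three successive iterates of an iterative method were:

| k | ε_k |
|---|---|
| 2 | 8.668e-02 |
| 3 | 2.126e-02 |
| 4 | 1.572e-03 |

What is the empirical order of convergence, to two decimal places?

1.85

p ≈ ln(ε_4/ε_3) / ln(ε_3/ε_2)
  = ln(1.572e-03/2.126e-02) / ln(2.126e-02/8.668e-02)
  = ln(0.0739417) / ln(0.24527)
  = -2.60448 / -1.40540 ≈ 1.85319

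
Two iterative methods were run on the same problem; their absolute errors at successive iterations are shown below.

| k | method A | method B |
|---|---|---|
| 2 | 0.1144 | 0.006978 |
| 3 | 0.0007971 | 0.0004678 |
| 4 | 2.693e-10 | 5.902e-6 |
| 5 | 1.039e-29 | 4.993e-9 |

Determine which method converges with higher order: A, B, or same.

Method A: p ≈ ln(1.039e-29/2.693e-10)/ln(2.693e-10/0.0007971) ≈ 3.00.
Method B: p ≈ ln(4.993e-9/5.902e-6)/ln(5.902e-6/0.0004678) ≈ 1.62.
Method A has the higher order (≈3.0 vs ≈1.6).

A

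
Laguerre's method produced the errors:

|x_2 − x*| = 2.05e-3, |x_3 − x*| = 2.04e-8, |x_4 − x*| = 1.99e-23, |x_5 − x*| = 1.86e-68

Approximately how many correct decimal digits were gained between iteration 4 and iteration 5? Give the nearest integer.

45

Digits gained ≈ log₁₀(|x_4 − x*|/|x_5 − x*|) = log₁₀(1.99e-23/1.86e-68) = log₁₀(1.06989e+45) ≈ 45.029.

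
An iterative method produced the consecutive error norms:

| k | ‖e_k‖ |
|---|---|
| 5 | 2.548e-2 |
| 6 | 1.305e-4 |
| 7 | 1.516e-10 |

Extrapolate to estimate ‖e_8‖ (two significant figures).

6.4e-26

First estimate the order: p ≈ ln(‖e_7‖/‖e_6‖) / ln(‖e_6‖/‖e_5‖) = ln(1.516e-10/1.305e-4)/ln(1.305e-4/2.548e-2) = ln(1.16169e-06)/ln(0.00512166) ≈ 2.5910.
Then ‖e_8‖ ≈ ‖e_7‖·(‖e_7‖/‖e_6‖)^p = 1.516e-10·(1.16169e-06)^2.5910 = 1.516e-10·4.1942e-16 ≈ 6.358e-26.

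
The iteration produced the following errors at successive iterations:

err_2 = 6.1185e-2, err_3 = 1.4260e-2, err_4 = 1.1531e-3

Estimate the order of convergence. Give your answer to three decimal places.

p ≈ ln(err_4/err_3) / ln(err_3/err_2)
  = ln(1.1531e-3/1.4260e-2) / ln(1.4260e-2/6.1185e-2)
  = ln(0.0808626) / ln(0.233064)
  = -2.515004 / -1.456442 ≈ 1.726814

1.727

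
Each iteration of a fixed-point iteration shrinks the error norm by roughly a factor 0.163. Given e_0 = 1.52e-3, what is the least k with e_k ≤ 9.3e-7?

5

After k steps, e_k ≈ 1.52e-3·0.163^k.
Need 0.163^k ≤ 9.3e-7/1.52e-3 = 0.000611842.
k ≥ ln(0.000611842)/ln(0.163) = -7.3990/-1.81401 = 4.079.
Smallest integer k = 5.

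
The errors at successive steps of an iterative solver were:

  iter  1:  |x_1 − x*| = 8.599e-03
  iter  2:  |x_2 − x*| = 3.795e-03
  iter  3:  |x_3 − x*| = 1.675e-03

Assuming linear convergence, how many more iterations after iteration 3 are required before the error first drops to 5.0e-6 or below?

8

Rate ρ ≈ |x_3 − x*|/|x_2 − x*| = 1.675e-03/3.795e-03 = 0.4414.
After j more steps, |x_{3+j} − x*| ≈ 1.675e-03·ρ^j; need ρ^j ≤ 5.0e-6/1.675e-03 = 0.00298507.
j ≥ ln(0.00298507)/ln(0.4414) = -5.8141/-0.81780 = 7.109.
So 8 more iterations are needed.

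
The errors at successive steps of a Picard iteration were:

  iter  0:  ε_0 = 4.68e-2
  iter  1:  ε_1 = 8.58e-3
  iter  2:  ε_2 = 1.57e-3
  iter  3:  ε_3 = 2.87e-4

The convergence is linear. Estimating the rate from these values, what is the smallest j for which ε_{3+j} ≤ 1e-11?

11

Rate ρ ≈ ε_3/ε_2 = 2.87e-4/1.57e-3 = 0.1828.
After j more steps, ε_{3+j} ≈ 2.87e-4·ρ^j; need ρ^j ≤ 1e-11/2.87e-4 = 3.48432e-08.
j ≥ ln(3.48432e-08)/ln(0.1828) = -17.1724/-1.69936 = 10.105.
So 11 more iterations are needed.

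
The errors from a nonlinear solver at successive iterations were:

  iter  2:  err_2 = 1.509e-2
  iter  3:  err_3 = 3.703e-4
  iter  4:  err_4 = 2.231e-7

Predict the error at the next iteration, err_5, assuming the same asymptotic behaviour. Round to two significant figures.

First estimate the order: p ≈ ln(err_4/err_3) / ln(err_3/err_2) = ln(2.231e-7/3.703e-4)/ln(3.703e-4/1.509e-2) = ln(0.000602484)/ln(0.0245394) ≈ 1.9999.
Then err_5 ≈ err_4·(err_4/err_3)^p = 2.231e-7·(0.000602484)^1.9999 = 2.231e-7·3.63256e-07 ≈ 8.104e-14.

8.1e-14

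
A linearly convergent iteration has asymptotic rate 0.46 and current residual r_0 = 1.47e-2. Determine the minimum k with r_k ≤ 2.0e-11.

After k steps, r_k ≈ 1.47e-2·0.46^k.
Need 0.46^k ≤ 2.0e-11/1.47e-2 = 1.36054e-09.
k ≥ ln(1.36054e-09)/ln(0.46) = -20.4154/-0.77653 = 26.291.
Smallest integer k = 27.

27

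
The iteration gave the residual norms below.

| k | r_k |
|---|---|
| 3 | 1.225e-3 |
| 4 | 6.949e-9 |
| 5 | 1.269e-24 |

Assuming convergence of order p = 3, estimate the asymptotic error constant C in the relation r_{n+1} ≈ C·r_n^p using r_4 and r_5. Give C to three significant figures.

3.78

C ≈ r_5 / r_4^3
  = 1.269e-24 / (6.949e-9)^3
  = 1.269e-24 / 3.35557e-25 ≈ 3.7818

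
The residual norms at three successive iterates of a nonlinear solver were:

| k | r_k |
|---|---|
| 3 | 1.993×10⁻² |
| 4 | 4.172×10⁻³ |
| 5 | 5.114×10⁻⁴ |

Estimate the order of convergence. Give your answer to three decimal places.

p ≈ ln(r_5/r_4) / ln(r_4/r_3)
  = ln(5.114×10⁻⁴/4.172×10⁻³) / ln(4.172×10⁻³/1.993×10⁻²)
  = ln(0.122579) / ln(0.209333)
  = -2.099000 / -1.563829 ≈ 1.342218

1.342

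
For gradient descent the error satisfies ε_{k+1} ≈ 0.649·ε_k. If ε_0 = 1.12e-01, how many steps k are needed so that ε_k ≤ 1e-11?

54

After k steps, ε_k ≈ 1.12e-01·0.649^k.
Need 0.649^k ≤ 1e-11/1.12e-01 = 8.92857e-11.
k ≥ ln(8.92857e-11)/ln(0.649) = -23.1392/-0.43232 = 53.523.
Smallest integer k = 54.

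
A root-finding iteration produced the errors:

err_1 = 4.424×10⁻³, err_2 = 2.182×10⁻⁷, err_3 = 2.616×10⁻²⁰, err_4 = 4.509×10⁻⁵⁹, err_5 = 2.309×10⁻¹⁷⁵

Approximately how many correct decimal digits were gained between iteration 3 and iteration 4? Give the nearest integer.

39

Digits gained ≈ log₁₀(err_3/err_4) = log₁₀(2.616×10⁻²⁰/4.509×10⁻⁵⁹) = log₁₀(5.80173e+38) ≈ 38.764.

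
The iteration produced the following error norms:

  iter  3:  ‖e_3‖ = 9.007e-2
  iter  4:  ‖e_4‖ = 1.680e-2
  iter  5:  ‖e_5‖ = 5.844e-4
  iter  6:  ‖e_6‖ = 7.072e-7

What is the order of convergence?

2

Consecutive ratios: ‖e_6‖/‖e_5‖ = 7.072e-7/5.844e-4 = 0.00121013, ‖e_5‖/‖e_4‖ = 5.844e-4/1.680e-2 = 0.0347857.
p ≈ ln(0.00121013)/ln(0.0347857) = -6.7170/-3.3585 ≈ 2.00.
So the convergence is quadratic (order 2).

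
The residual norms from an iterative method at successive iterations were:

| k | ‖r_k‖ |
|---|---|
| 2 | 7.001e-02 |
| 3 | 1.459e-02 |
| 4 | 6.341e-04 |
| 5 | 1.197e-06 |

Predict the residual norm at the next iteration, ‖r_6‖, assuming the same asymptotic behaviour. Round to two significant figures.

4.3e-12

First estimate the order: p ≈ ln(‖r_5‖/‖r_4‖) / ln(‖r_4‖/‖r_3‖) = ln(1.197e-06/6.341e-04)/ln(6.341e-04/1.459e-02) = ln(0.00188771)/ln(0.0434613) ≈ 2.0002.
Then ‖r_6‖ ≈ ‖r_5‖·(‖r_5‖/‖r_4‖)^p = 1.197e-06·(0.00188771)^2.0002 = 1.197e-06·3.55898e-06 ≈ 4.26e-12.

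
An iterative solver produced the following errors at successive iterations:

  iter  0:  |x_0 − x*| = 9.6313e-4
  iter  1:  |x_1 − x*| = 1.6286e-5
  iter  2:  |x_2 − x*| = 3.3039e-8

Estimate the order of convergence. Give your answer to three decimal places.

p ≈ ln(|x_2 − x*|/|x_1 − x*|) / ln(|x_1 − x*|/|x_0 − x*|)
  = ln(3.3039e-8/1.6286e-5) / ln(1.6286e-5/9.6313e-4)
  = ln(0.00202867) / ln(0.0169095)
  = -6.200375 / -4.079880 ≈ 1.519744

1.520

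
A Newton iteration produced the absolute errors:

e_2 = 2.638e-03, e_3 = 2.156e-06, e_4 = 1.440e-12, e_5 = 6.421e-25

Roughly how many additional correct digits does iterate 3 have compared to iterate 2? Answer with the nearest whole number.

Digits gained ≈ log₁₀(e_2/e_3) = log₁₀(2.638e-03/2.156e-06) = log₁₀(1223.56) ≈ 3.088.

3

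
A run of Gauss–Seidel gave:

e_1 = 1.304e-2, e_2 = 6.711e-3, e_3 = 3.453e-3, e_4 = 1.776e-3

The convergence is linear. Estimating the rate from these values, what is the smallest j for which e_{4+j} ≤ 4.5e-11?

27

Rate ρ ≈ e_4/e_3 = 1.776e-3/3.453e-3 = 0.5143.
After j more steps, e_{4+j} ≈ 1.776e-3·ρ^j; need ρ^j ≤ 4.5e-11/1.776e-3 = 2.53378e-08.
j ≥ ln(2.53378e-08)/ln(0.5143) = -17.4910/-0.66495 = 26.304.
So 27 more iterations are needed.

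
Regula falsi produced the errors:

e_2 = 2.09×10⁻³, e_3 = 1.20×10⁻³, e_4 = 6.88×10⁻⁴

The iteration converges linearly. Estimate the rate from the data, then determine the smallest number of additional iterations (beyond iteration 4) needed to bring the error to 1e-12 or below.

Rate ρ ≈ e_4/e_3 = 6.88×10⁻⁴/1.20×10⁻³ = 0.5733.
After j more steps, e_{4+j} ≈ 6.88×10⁻⁴·ρ^j; need ρ^j ≤ 1e-12/6.88×10⁻⁴ = 1.45349e-09.
j ≥ ln(1.45349e-09)/ln(0.5733) = -20.3493/-0.55635 = 36.576.
So 37 more iterations are needed.

37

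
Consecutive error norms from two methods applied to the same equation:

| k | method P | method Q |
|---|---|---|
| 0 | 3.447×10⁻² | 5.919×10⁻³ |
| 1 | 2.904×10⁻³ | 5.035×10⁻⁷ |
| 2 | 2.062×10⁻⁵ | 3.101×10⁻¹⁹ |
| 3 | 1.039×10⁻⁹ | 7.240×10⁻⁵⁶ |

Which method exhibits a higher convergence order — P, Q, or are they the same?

Method P: p ≈ ln(1.039×10⁻⁹/2.062×10⁻⁵)/ln(2.062×10⁻⁵/2.904×10⁻³) ≈ 2.00.
Method Q: p ≈ ln(7.240×10⁻⁵⁶/3.101×10⁻¹⁹)/ln(3.101×10⁻¹⁹/5.035×10⁻⁷) ≈ 3.00.
Method Q has the higher order (≈3.0 vs ≈2.0).

Q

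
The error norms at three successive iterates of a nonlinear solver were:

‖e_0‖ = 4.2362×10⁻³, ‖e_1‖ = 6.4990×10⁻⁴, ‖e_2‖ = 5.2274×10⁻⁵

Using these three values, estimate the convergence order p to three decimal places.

1.344

p ≈ ln(‖e_2‖/‖e_1‖) / ln(‖e_1‖/‖e_0‖)
  = ln(5.2274×10⁻⁵/6.4990×10⁻⁴) / ln(6.4990×10⁻⁴/4.2362×10⁻³)
  = ln(0.0804339) / ln(0.153416)
  = -2.520320 / -1.874602 ≈ 1.344456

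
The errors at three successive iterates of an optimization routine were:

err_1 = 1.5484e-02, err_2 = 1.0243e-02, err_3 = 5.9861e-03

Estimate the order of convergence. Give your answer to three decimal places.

1.300

p ≈ ln(err_3/err_2) / ln(err_2/err_1)
  = ln(5.9861e-03/1.0243e-02) / ln(1.0243e-02/1.5484e-02)
  = ln(0.584409) / ln(0.661522)
  = -0.537154 / -0.413212 ≈ 1.299948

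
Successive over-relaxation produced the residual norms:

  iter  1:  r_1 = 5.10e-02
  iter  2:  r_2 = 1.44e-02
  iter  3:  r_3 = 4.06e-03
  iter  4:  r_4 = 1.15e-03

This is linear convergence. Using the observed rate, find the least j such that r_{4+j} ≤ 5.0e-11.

14

Rate ρ ≈ r_4/r_3 = 1.15e-03/4.06e-03 = 0.2833.
After j more steps, r_{4+j} ≈ 1.15e-03·ρ^j; need ρ^j ≤ 5.0e-11/1.15e-03 = 4.34783e-08.
j ≥ ln(4.34783e-08)/ln(0.2833) = -16.9510/-1.26125 = 13.440.
So 14 more iterations are needed.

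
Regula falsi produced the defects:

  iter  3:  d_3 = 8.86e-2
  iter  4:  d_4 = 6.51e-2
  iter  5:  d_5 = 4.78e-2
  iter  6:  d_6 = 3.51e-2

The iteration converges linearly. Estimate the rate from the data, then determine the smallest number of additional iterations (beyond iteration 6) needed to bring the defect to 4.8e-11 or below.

67

Rate ρ ≈ d_6/d_5 = 3.51e-2/4.78e-2 = 0.7343.
After j more steps, d_{6+j} ≈ 3.51e-2·ρ^j; need ρ^j ≤ 4.8e-11/3.51e-2 = 1.36752e-09.
j ≥ ln(1.36752e-09)/ln(0.7343) = -20.4103/-0.30884 = 66.087.
So 67 more iterations are needed.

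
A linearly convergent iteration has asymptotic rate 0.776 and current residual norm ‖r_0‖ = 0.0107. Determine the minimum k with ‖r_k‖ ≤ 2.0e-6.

After k steps, ‖r_k‖ ≈ 0.0107·0.776^k.
Need 0.776^k ≤ 2.0e-6/0.0107 = 0.000186916.
k ≥ ln(0.000186916)/ln(0.776) = -8.5849/-0.25360 = 33.852.
Smallest integer k = 34.

34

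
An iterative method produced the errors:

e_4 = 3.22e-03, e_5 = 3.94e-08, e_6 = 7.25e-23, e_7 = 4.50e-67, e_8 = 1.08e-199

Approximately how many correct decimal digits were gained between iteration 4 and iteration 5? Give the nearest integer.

Digits gained ≈ log₁₀(e_4/e_5) = log₁₀(3.22e-03/3.94e-08) = log₁₀(81725.9) ≈ 4.912.

5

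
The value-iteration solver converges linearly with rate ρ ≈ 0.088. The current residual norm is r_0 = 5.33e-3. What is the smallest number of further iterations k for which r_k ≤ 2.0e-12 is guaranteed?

After k steps, r_k ≈ 5.33e-3·0.088^k.
Need 0.088^k ≤ 2.0e-12/5.33e-3 = 3.75235e-10.
k ≥ ln(3.75235e-10)/ln(0.088) = -21.7035/-2.43042 = 8.930.
Smallest integer k = 9.

9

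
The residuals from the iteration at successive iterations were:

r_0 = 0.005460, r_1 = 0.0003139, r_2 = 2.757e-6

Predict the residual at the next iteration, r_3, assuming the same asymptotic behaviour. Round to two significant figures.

First estimate the order: p ≈ ln(r_2/r_1) / ln(r_1/r_0) = ln(2.757e-6/0.0003139)/ln(0.0003139/0.005460) = ln(0.00878305)/ln(0.0574908) ≈ 1.6578.
Then r_3 ≈ r_2·(r_2/r_1)^p = 2.757e-6·(0.00878305)^1.6578 = 2.757e-6·0.00038992 ≈ 1.075e-09.

1.1e-9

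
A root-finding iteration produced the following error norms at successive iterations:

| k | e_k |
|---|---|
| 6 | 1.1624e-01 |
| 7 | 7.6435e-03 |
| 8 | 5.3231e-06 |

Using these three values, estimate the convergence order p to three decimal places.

p ≈ ln(e_8/e_7) / ln(e_7/e_6)
  = ln(5.3231e-06/7.6435e-03) / ln(7.6435e-03/1.1624e-01)
  = ln(0.000696422) / ln(0.0657562)
  = -7.269555 / -2.721801 ≈ 2.670862

2.671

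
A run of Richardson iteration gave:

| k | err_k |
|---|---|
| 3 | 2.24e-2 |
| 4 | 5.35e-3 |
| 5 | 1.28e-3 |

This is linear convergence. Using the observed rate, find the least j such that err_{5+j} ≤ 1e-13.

Rate ρ ≈ err_5/err_4 = 1.28e-3/5.35e-3 = 0.2393.
After j more steps, err_{5+j} ≈ 1.28e-3·ρ^j; need ρ^j ≤ 1e-13/1.28e-3 = 7.8125e-11.
j ≥ ln(7.8125e-11)/ln(0.2393) = -23.2727/-1.43004 = 16.274.
So 17 more iterations are needed.

17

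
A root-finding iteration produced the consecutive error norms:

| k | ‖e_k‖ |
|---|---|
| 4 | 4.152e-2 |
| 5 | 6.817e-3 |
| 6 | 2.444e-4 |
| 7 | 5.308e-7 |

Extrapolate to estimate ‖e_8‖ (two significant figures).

First estimate the order: p ≈ ln(‖e_7‖/‖e_6‖) / ln(‖e_6‖/‖e_5‖) = ln(5.308e-7/2.444e-4)/ln(2.444e-4/6.817e-3) = ln(0.00217185)/ln(0.0358515) ≈ 1.8424.
Then ‖e_8‖ ≈ ‖e_7‖·(‖e_7‖/‖e_6‖)^p = 5.308e-7·(0.00217185)^1.8424 = 5.308e-7·1.23987e-05 ≈ 6.581e-12.

6.6e-12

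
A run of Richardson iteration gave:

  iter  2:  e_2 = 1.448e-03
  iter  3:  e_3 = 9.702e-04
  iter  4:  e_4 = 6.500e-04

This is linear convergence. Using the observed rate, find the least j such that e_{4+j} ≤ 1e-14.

63

Rate ρ ≈ e_4/e_3 = 6.500e-04/9.702e-04 = 0.6700.
After j more steps, e_{4+j} ≈ 6.500e-04·ρ^j; need ρ^j ≤ 1e-14/6.500e-04 = 1.53846e-11.
j ≥ ln(1.53846e-11)/ln(0.6700) = -24.8977/-0.40048 = 62.170.
So 63 more iterations are needed.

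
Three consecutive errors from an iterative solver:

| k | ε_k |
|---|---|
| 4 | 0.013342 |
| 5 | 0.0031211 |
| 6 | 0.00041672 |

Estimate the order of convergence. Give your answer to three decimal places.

p ≈ ln(ε_6/ε_5) / ln(ε_5/ε_4)
  = ln(0.00041672/0.0031211) / ln(0.0031211/0.013342)
  = ln(0.133517) / ln(0.23393)
  = -2.013526 / -1.452733 ≈ 1.386026

1.386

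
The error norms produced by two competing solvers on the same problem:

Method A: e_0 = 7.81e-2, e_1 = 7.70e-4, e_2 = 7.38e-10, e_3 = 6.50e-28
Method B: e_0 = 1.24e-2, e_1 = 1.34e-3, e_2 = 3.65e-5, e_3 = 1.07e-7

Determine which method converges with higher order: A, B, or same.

A

Method A: p ≈ ln(6.50e-28/7.38e-10)/ln(7.38e-10/7.70e-4) ≈ 3.00.
Method B: p ≈ ln(1.07e-7/3.65e-5)/ln(3.65e-5/1.34e-3) ≈ 1.62.
Method A has the higher order (≈3.0 vs ≈1.6).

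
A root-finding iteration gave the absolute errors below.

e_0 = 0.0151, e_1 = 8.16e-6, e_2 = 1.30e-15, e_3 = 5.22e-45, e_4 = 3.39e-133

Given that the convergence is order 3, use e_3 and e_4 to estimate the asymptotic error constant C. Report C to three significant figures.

C ≈ e_4 / e_3^3
  = 3.39e-133 / (5.22e-45)^3
  = 3.39e-133 / 1.42237e-133 ≈ 2.3834

2.38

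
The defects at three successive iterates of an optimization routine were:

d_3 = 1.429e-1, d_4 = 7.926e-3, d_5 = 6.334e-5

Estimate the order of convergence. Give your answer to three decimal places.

p ≈ ln(d_5/d_4) / ln(d_4/d_3)
  = ln(6.334e-5/7.926e-3) / ln(7.926e-3/1.429e-1)
  = ln(0.00799142) / ln(0.0554654)
  = -4.829387 / -2.891996 ≈ 1.669915

1.670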